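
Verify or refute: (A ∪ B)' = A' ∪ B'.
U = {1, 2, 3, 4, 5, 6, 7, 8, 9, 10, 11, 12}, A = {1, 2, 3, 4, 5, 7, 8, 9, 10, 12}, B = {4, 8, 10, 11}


LHS: A ∪ B = {1, 2, 3, 4, 5, 7, 8, 9, 10, 11, 12}
(A ∪ B)' = U \ (A ∪ B) = {6}
A' = {6, 11}, B' = {1, 2, 3, 5, 6, 7, 9, 12}
Claimed RHS: A' ∪ B' = {1, 2, 3, 5, 6, 7, 9, 11, 12}
Identity is INVALID: LHS = {6} but the RHS claimed here equals {1, 2, 3, 5, 6, 7, 9, 11, 12}. The correct form is (A ∪ B)' = A' ∩ B'.

Identity is invalid: (A ∪ B)' = {6} but A' ∪ B' = {1, 2, 3, 5, 6, 7, 9, 11, 12}. The correct De Morgan law is (A ∪ B)' = A' ∩ B'.


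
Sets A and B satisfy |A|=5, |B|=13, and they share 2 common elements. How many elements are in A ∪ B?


|A ∪ B| = |A| + |B| - |A ∩ B|
= 5 + 13 - 2
= 16

|A ∪ B| = 16


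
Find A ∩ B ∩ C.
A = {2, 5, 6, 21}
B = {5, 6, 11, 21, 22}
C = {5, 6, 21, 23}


A ∩ B = {5, 6, 21}
(A ∩ B) ∩ C = {5, 6, 21}

A ∩ B ∩ C = {5, 6, 21}


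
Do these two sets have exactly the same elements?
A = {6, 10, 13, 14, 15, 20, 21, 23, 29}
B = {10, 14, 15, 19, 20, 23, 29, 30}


Two sets are equal iff they have exactly the same elements.
A = {6, 10, 13, 14, 15, 20, 21, 23, 29}
B = {10, 14, 15, 19, 20, 23, 29, 30}
Differences: {6, 13, 19, 21, 30}
A ≠ B

No, A ≠ B


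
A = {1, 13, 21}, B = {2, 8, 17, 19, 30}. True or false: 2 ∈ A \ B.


A = {1, 13, 21}, B = {2, 8, 17, 19, 30}
A \ B = elements in A but not in B
A \ B = {1, 13, 21}
Checking if 2 ∈ A \ B
2 is not in A \ B → False

2 ∉ A \ B


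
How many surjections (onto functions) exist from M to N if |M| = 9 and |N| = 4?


n = |M| = 9, k = |N| = 4. Surjections via inclusion-exclusion:
S(n,k) = Σ(-1)^i × C(k,i) × (k-i)^n, i=0 to k
i=0: (-1)^0×C(4,0)×4^9 = 262144
i=1: (-1)^1×C(4,1)×3^9 = -78732
i=2: (-1)^2×C(4,2)×2^9 = 3072
i=3: (-1)^3×C(4,3)×1^9 = -4
i=4: (-1)^4×C(4,4)×0^9 = 0
Total = 186480

Number of surjections = 186480


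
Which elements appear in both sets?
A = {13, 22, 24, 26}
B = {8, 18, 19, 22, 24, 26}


A ∩ B = elements in both A and B
A = {13, 22, 24, 26}
B = {8, 18, 19, 22, 24, 26}
A ∩ B = {22, 24, 26}

A ∩ B = {22, 24, 26}


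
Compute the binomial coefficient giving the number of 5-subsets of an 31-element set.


C(n,k) = n! / (k!(n-k)!)
C(31,5) = 31! / (5!26!)
= 169911

C(31,5) = 169911


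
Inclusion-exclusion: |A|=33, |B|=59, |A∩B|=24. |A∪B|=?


|A ∪ B| = |A| + |B| - |A ∩ B|
= 33 + 59 - 24
= 68

|A ∪ B| = 68


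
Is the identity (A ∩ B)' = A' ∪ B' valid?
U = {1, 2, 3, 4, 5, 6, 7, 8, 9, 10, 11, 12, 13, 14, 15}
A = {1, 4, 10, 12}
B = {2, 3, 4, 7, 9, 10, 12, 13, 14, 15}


LHS: A ∩ B = {4, 10, 12}
(A ∩ B)' = U \ (A ∩ B) = {1, 2, 3, 5, 6, 7, 8, 9, 11, 13, 14, 15}
A' = {2, 3, 5, 6, 7, 8, 9, 11, 13, 14, 15}, B' = {1, 5, 6, 8, 11}
Claimed RHS: A' ∪ B' = {1, 2, 3, 5, 6, 7, 8, 9, 11, 13, 14, 15}
Identity is VALID: LHS = RHS = {1, 2, 3, 5, 6, 7, 8, 9, 11, 13, 14, 15} ✓

Identity is valid. (A ∩ B)' = A' ∪ B' = {1, 2, 3, 5, 6, 7, 8, 9, 11, 13, 14, 15}


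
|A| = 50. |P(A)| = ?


Number of subsets = 2^n
= 2^50
= 1125899906842624

|P(A)| = 1125899906842624


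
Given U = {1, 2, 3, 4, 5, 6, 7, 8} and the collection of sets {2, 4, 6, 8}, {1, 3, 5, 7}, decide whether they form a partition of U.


A partition requires: (1) non-empty parts, (2) pairwise disjoint, (3) union = U
Parts: {2, 4, 6, 8}, {1, 3, 5, 7}
Union of parts: {1, 2, 3, 4, 5, 6, 7, 8}
U = {1, 2, 3, 4, 5, 6, 7, 8}
All non-empty? True
Pairwise disjoint? True
Covers U? True

Yes, valid partition


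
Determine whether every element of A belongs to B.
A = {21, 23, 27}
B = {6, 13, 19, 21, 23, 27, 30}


A ⊆ B means every element of A is in B.
All elements of A are in B.
So A ⊆ B.

Yes, A ⊆ B


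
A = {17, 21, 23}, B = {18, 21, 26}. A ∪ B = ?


A ∪ B = all elements in A or B (or both)
A = {17, 21, 23}
B = {18, 21, 26}
A ∪ B = {17, 18, 21, 23, 26}

A ∪ B = {17, 18, 21, 23, 26}


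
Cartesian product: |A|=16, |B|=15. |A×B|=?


|A × B| = |A| × |B|
= 16 × 15
= 240

|A × B| = 240


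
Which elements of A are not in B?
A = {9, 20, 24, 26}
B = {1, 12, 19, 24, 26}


A \ B = elements in A but not in B
A = {9, 20, 24, 26}
B = {1, 12, 19, 24, 26}
Remove from A any elements in B
A \ B = {9, 20}

A \ B = {9, 20}


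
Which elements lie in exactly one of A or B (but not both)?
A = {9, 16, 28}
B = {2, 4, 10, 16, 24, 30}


A △ B = (A \ B) ∪ (B \ A) = elements in exactly one of A or B
A \ B = {9, 28}
B \ A = {2, 4, 10, 24, 30}
A △ B = {2, 4, 9, 10, 24, 28, 30}

A △ B = {2, 4, 9, 10, 24, 28, 30}


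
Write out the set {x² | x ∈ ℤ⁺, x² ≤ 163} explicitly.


Checking each candidate:
Condition: positive perfect squares ≤ 163
Result = {1, 4, 9, 16, 25, 36, 49, 64, 81, 100, 121, 144}

{1, 4, 9, 16, 25, 36, 49, 64, 81, 100, 121, 144}


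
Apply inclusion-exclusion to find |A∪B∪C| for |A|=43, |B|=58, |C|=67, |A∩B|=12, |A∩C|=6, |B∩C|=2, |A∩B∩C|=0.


|A∪B∪C| = |A|+|B|+|C| - |A∩B|-|A∩C|-|B∩C| + |A∩B∩C|
= 43+58+67 - 12-6-2 + 0
= 168 - 20 + 0
= 148

|A ∪ B ∪ C| = 148


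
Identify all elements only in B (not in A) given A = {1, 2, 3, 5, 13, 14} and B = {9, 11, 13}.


A = {1, 2, 3, 5, 13, 14}
B = {9, 11, 13}
Region: only in B (not in A)
Elements: {9, 11}

Elements only in B (not in A): {9, 11}


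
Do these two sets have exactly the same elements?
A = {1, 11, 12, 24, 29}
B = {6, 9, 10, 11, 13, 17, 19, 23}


Two sets are equal iff they have exactly the same elements.
A = {1, 11, 12, 24, 29}
B = {6, 9, 10, 11, 13, 17, 19, 23}
Differences: {1, 6, 9, 10, 12, 13, 17, 19, 23, 24, 29}
A ≠ B

No, A ≠ B


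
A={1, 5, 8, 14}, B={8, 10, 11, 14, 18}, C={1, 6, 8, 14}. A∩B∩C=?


A ∩ B = {8, 14}
(A ∩ B) ∩ C = {8, 14}

A ∩ B ∩ C = {8, 14}


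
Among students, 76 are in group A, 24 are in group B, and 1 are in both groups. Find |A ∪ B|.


|A ∪ B| = |A| + |B| - |A ∩ B|
= 76 + 24 - 1
= 99

|A ∪ B| = 99


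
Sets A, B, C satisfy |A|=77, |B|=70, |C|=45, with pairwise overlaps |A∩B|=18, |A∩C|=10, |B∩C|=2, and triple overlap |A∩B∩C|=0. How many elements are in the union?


|A∪B∪C| = |A|+|B|+|C| - |A∩B|-|A∩C|-|B∩C| + |A∩B∩C|
= 77+70+45 - 18-10-2 + 0
= 192 - 30 + 0
= 162

|A ∪ B ∪ C| = 162


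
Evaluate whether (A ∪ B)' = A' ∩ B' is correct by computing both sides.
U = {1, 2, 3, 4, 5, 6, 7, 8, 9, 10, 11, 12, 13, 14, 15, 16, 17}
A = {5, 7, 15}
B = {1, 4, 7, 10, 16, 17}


LHS: A ∪ B = {1, 4, 5, 7, 10, 15, 16, 17}
(A ∪ B)' = U \ (A ∪ B) = {2, 3, 6, 8, 9, 11, 12, 13, 14}
A' = {1, 2, 3, 4, 6, 8, 9, 10, 11, 12, 13, 14, 16, 17}, B' = {2, 3, 5, 6, 8, 9, 11, 12, 13, 14, 15}
Claimed RHS: A' ∩ B' = {2, 3, 6, 8, 9, 11, 12, 13, 14}
Identity is VALID: LHS = RHS = {2, 3, 6, 8, 9, 11, 12, 13, 14} ✓

Identity is valid. (A ∪ B)' = A' ∩ B' = {2, 3, 6, 8, 9, 11, 12, 13, 14}


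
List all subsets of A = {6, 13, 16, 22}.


|A| = 4, so |P(A)| = 2^4 = 16
Enumerate subsets by cardinality (0 to 4):
∅, {6}, {13}, {16}, {22}, {6, 13}, {6, 16}, {6, 22}, {13, 16}, {13, 22}, {16, 22}, {6, 13, 16}, {6, 13, 22}, {6, 16, 22}, {13, 16, 22}, {6, 13, 16, 22}

P(A) has 16 subsets: ∅, {6}, {13}, {16}, {22}, {6, 13}, {6, 16}, {6, 22}, {13, 16}, {13, 22}, {16, 22}, {6, 13, 16}, {6, 13, 22}, {6, 16, 22}, {13, 16, 22}, {6, 13, 16, 22}


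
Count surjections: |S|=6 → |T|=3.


n = |S| = 6, k = |T| = 3. Surjections via inclusion-exclusion:
S(n,k) = Σ(-1)^i × C(k,i) × (k-i)^n, i=0 to k
i=0: (-1)^0×C(3,0)×3^6 = 729
i=1: (-1)^1×C(3,1)×2^6 = -192
i=2: (-1)^2×C(3,2)×1^6 = 3
i=3: (-1)^3×C(3,3)×0^6 = 0
Total = 540

Number of surjections = 540


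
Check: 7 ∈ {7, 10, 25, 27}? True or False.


A = {7, 10, 25, 27}
Checking if 7 is in A
7 is in A → True

7 ∈ A


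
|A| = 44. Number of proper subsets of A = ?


Total subsets = 2^n = 2^44 = 17592186044416
Proper subsets exclude the set itself: 2^n - 1
= 17592186044416 - 1
= 17592186044415

Number of proper subsets = 17592186044415


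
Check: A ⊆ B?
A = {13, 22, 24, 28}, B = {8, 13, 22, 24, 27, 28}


A ⊆ B means every element of A is in B.
All elements of A are in B.
So A ⊆ B.

Yes, A ⊆ B


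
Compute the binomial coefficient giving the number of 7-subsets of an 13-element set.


C(n,k) = n! / (k!(n-k)!)
C(13,7) = 13! / (7!6!)
= 1716

C(13,7) = 1716


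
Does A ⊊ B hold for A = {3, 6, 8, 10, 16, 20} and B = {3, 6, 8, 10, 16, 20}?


A ⊂ B requires: A ⊆ B AND A ≠ B.
A ⊆ B? Yes
A = B? Yes
A = B, so A is not a PROPER subset.

No, A is not a proper subset of B


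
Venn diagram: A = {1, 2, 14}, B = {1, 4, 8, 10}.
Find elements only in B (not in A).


A = {1, 2, 14}
B = {1, 4, 8, 10}
Region: only in B (not in A)
Elements: {4, 8, 10}

Elements only in B (not in A): {4, 8, 10}


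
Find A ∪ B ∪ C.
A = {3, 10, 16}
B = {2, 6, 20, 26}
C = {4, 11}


A ∪ B = {2, 3, 6, 10, 16, 20, 26}
(A ∪ B) ∪ C = {2, 3, 4, 6, 10, 11, 16, 20, 26}

A ∪ B ∪ C = {2, 3, 4, 6, 10, 11, 16, 20, 26}


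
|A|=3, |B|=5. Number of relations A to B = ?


A relation from A to B is any subset of A × B.
|A × B| = 3 × 5 = 15
# relations = 2^|A × B| = 2^15 = 32768

Number of relations = 32768


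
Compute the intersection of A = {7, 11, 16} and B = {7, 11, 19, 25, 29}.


A ∩ B = elements in both A and B
A = {7, 11, 16}
B = {7, 11, 19, 25, 29}
A ∩ B = {7, 11}

A ∩ B = {7, 11}


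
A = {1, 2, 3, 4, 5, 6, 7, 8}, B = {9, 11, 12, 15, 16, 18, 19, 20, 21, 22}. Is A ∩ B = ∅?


Disjoint means A ∩ B = ∅.
A ∩ B = ∅
A ∩ B = ∅, so A and B are disjoint.

Yes, A and B are disjoint


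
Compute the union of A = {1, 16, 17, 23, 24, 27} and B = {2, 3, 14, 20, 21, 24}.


A ∪ B = all elements in A or B (or both)
A = {1, 16, 17, 23, 24, 27}
B = {2, 3, 14, 20, 21, 24}
A ∪ B = {1, 2, 3, 14, 16, 17, 20, 21, 23, 24, 27}

A ∪ B = {1, 2, 3, 14, 16, 17, 20, 21, 23, 24, 27}


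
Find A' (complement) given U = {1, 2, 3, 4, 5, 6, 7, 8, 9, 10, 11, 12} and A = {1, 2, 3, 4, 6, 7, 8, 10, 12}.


Aᶜ = U \ A = elements in U but not in A
U = {1, 2, 3, 4, 5, 6, 7, 8, 9, 10, 11, 12}
A = {1, 2, 3, 4, 6, 7, 8, 10, 12}
Aᶜ = {5, 9, 11}

Aᶜ = {5, 9, 11}


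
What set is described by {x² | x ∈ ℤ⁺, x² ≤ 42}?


Checking each candidate:
Condition: positive perfect squares ≤ 42
Result = {1, 4, 9, 16, 25, 36}

{1, 4, 9, 16, 25, 36}


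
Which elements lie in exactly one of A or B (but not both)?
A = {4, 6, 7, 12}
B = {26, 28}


A △ B = (A \ B) ∪ (B \ A) = elements in exactly one of A or B
A \ B = {4, 6, 7, 12}
B \ A = {26, 28}
A △ B = {4, 6, 7, 12, 26, 28}

A △ B = {4, 6, 7, 12, 26, 28}


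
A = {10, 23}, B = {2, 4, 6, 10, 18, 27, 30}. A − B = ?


A \ B = elements in A but not in B
A = {10, 23}
B = {2, 4, 6, 10, 18, 27, 30}
Remove from A any elements in B
A \ B = {23}

A \ B = {23}


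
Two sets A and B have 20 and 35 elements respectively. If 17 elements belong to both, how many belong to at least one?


|A ∪ B| = |A| + |B| - |A ∩ B|
= 20 + 35 - 17
= 38

|A ∪ B| = 38


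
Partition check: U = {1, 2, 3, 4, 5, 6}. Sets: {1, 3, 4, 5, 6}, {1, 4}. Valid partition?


A partition requires: (1) non-empty parts, (2) pairwise disjoint, (3) union = U
Parts: {1, 3, 4, 5, 6}, {1, 4}
Union of parts: {1, 3, 4, 5, 6}
U = {1, 2, 3, 4, 5, 6}
All non-empty? True
Pairwise disjoint? False
Covers U? False

No, not a valid partition


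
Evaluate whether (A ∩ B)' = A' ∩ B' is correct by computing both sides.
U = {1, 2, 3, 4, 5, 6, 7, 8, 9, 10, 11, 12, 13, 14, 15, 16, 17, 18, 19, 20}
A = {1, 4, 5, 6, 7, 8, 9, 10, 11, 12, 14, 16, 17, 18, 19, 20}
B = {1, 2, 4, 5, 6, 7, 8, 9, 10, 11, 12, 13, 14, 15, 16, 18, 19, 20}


LHS: A ∩ B = {1, 4, 5, 6, 7, 8, 9, 10, 11, 12, 14, 16, 18, 19, 20}
(A ∩ B)' = U \ (A ∩ B) = {2, 3, 13, 15, 17}
A' = {2, 3, 13, 15}, B' = {3, 17}
Claimed RHS: A' ∩ B' = {3}
Identity is INVALID: LHS = {2, 3, 13, 15, 17} but the RHS claimed here equals {3}. The correct form is (A ∩ B)' = A' ∪ B'.

Identity is invalid: (A ∩ B)' = {2, 3, 13, 15, 17} but A' ∩ B' = {3}. The correct De Morgan law is (A ∩ B)' = A' ∪ B'.


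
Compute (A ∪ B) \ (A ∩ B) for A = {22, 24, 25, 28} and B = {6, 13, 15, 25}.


A △ B = (A \ B) ∪ (B \ A) = elements in exactly one of A or B
A \ B = {22, 24, 28}
B \ A = {6, 13, 15}
A △ B = {6, 13, 15, 22, 24, 28}

A △ B = {6, 13, 15, 22, 24, 28}


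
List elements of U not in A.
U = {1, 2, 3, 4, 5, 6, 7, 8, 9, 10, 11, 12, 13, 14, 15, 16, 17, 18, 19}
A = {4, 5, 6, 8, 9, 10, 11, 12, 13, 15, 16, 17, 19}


Aᶜ = U \ A = elements in U but not in A
U = {1, 2, 3, 4, 5, 6, 7, 8, 9, 10, 11, 12, 13, 14, 15, 16, 17, 18, 19}
A = {4, 5, 6, 8, 9, 10, 11, 12, 13, 15, 16, 17, 19}
Aᶜ = {1, 2, 3, 7, 14, 18}

Aᶜ = {1, 2, 3, 7, 14, 18}


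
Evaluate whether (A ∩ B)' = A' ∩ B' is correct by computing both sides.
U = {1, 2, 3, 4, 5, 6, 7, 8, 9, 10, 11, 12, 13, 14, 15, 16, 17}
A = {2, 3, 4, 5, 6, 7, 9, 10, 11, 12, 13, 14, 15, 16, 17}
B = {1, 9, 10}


LHS: A ∩ B = {9, 10}
(A ∩ B)' = U \ (A ∩ B) = {1, 2, 3, 4, 5, 6, 7, 8, 11, 12, 13, 14, 15, 16, 17}
A' = {1, 8}, B' = {2, 3, 4, 5, 6, 7, 8, 11, 12, 13, 14, 15, 16, 17}
Claimed RHS: A' ∩ B' = {8}
Identity is INVALID: LHS = {1, 2, 3, 4, 5, 6, 7, 8, 11, 12, 13, 14, 15, 16, 17} but the RHS claimed here equals {8}. The correct form is (A ∩ B)' = A' ∪ B'.

Identity is invalid: (A ∩ B)' = {1, 2, 3, 4, 5, 6, 7, 8, 11, 12, 13, 14, 15, 16, 17} but A' ∩ B' = {8}. The correct De Morgan law is (A ∩ B)' = A' ∪ B'.


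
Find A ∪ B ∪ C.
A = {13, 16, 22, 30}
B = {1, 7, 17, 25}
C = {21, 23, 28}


A ∪ B = {1, 7, 13, 16, 17, 22, 25, 30}
(A ∪ B) ∪ C = {1, 7, 13, 16, 17, 21, 22, 23, 25, 28, 30}

A ∪ B ∪ C = {1, 7, 13, 16, 17, 21, 22, 23, 25, 28, 30}


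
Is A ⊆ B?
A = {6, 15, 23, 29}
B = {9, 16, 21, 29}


A ⊆ B means every element of A is in B.
Elements in A not in B: {6, 15, 23}
So A ⊄ B.

No, A ⊄ B


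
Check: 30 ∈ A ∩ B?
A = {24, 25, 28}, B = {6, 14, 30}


A = {24, 25, 28}, B = {6, 14, 30}
A ∩ B = elements in both A and B
A ∩ B = ∅
Checking if 30 ∈ A ∩ B
30 is not in A ∩ B → False

30 ∉ A ∩ B


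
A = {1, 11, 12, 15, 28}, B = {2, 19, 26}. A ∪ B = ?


A ∪ B = all elements in A or B (or both)
A = {1, 11, 12, 15, 28}
B = {2, 19, 26}
A ∪ B = {1, 2, 11, 12, 15, 19, 26, 28}

A ∪ B = {1, 2, 11, 12, 15, 19, 26, 28}


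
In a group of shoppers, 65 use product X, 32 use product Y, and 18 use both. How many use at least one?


|A ∪ B| = |A| + |B| - |A ∩ B|
= 65 + 32 - 18
= 79

|A ∪ B| = 79


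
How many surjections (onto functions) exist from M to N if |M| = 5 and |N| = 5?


n = |M| = 5, k = |N| = 5. Surjections via inclusion-exclusion:
S(n,k) = Σ(-1)^i × C(k,i) × (k-i)^n, i=0 to k
i=0: (-1)^0×C(5,0)×5^5 = 3125
i=1: (-1)^1×C(5,1)×4^5 = -5120
i=2: (-1)^2×C(5,2)×3^5 = 2430
i=3: (-1)^3×C(5,3)×2^5 = -320
i=4: (-1)^4×C(5,4)×1^5 = 5
i=5: (-1)^5×C(5,5)×0^5 = 0
Total = 120

Number of surjections = 120


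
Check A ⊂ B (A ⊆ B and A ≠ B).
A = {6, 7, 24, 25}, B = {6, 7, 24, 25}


A ⊂ B requires: A ⊆ B AND A ≠ B.
A ⊆ B? Yes
A = B? Yes
A = B, so A is not a PROPER subset.

No, A is not a proper subset of B


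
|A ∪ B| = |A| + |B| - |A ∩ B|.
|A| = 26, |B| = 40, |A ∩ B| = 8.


|A ∪ B| = |A| + |B| - |A ∩ B|
= 26 + 40 - 8
= 58

|A ∪ B| = 58


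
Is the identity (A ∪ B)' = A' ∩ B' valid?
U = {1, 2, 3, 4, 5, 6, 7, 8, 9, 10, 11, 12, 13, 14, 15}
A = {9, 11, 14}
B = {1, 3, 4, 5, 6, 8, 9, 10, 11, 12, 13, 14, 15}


LHS: A ∪ B = {1, 3, 4, 5, 6, 8, 9, 10, 11, 12, 13, 14, 15}
(A ∪ B)' = U \ (A ∪ B) = {2, 7}
A' = {1, 2, 3, 4, 5, 6, 7, 8, 10, 12, 13, 15}, B' = {2, 7}
Claimed RHS: A' ∩ B' = {2, 7}
Identity is VALID: LHS = RHS = {2, 7} ✓

Identity is valid. (A ∪ B)' = A' ∩ B' = {2, 7}


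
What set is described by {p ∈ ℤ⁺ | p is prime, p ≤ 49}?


Checking each candidate:
Condition: primes ≤ 49
Result = {2, 3, 5, 7, 11, 13, 17, 19, 23, 29, 31, 37, 41, 43, 47}

{2, 3, 5, 7, 11, 13, 17, 19, 23, 29, 31, 37, 41, 43, 47}


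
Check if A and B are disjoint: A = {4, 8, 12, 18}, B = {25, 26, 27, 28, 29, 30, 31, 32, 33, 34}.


Disjoint means A ∩ B = ∅.
A ∩ B = ∅
A ∩ B = ∅, so A and B are disjoint.

Yes, A and B are disjoint


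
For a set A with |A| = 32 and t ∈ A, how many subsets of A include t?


Subsets of A containing t correspond to subsets of A \ {t}, which has 31 elements.
Count = 2^(n-1) = 2^31
= 2147483648

Number of subsets containing t = 2147483648


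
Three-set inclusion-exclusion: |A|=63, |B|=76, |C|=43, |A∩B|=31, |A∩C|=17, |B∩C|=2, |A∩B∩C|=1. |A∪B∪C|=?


|A∪B∪C| = |A|+|B|+|C| - |A∩B|-|A∩C|-|B∩C| + |A∩B∩C|
= 63+76+43 - 31-17-2 + 1
= 182 - 50 + 1
= 133

|A ∪ B ∪ C| = 133


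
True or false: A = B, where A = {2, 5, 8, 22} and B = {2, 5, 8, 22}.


Two sets are equal iff they have exactly the same elements.
A = {2, 5, 8, 22}
B = {2, 5, 8, 22}
Same elements → A = B

Yes, A = B


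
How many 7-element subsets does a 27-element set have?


C(n,k) = n! / (k!(n-k)!)
C(27,7) = 27! / (7!20!)
= 888030

C(27,7) = 888030


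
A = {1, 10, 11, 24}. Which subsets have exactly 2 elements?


|A| = 4, so A has C(4,2) = 6 subsets of size 2.
Enumerate by choosing 2 elements from A at a time:
{1, 10}, {1, 11}, {1, 24}, {10, 11}, {10, 24}, {11, 24}

2-element subsets (6 total): {1, 10}, {1, 11}, {1, 24}, {10, 11}, {10, 24}, {11, 24}


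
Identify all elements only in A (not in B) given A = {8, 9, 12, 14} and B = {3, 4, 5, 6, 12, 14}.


A = {8, 9, 12, 14}
B = {3, 4, 5, 6, 12, 14}
Region: only in A (not in B)
Elements: {8, 9}

Elements only in A (not in B): {8, 9}


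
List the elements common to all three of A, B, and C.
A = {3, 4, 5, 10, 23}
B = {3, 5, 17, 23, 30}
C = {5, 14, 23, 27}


A ∩ B = {3, 5, 23}
(A ∩ B) ∩ C = {5, 23}

A ∩ B ∩ C = {5, 23}


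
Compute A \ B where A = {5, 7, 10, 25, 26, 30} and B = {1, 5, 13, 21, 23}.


A \ B = elements in A but not in B
A = {5, 7, 10, 25, 26, 30}
B = {1, 5, 13, 21, 23}
Remove from A any elements in B
A \ B = {7, 10, 25, 26, 30}

A \ B = {7, 10, 25, 26, 30}


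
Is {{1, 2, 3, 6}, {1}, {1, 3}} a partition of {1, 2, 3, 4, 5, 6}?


A partition requires: (1) non-empty parts, (2) pairwise disjoint, (3) union = U
Parts: {1, 2, 3, 6}, {1}, {1, 3}
Union of parts: {1, 2, 3, 6}
U = {1, 2, 3, 4, 5, 6}
All non-empty? True
Pairwise disjoint? False
Covers U? False

No, not a valid partition


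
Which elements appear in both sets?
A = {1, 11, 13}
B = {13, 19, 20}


A ∩ B = elements in both A and B
A = {1, 11, 13}
B = {13, 19, 20}
A ∩ B = {13}

A ∩ B = {13}


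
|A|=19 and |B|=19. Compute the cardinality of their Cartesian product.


|A × B| = |A| × |B|
= 19 × 19
= 361

|A × B| = 361


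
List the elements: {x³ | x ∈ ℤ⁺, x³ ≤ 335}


Checking each candidate:
Condition: positive perfect cubes ≤ 335
Result = {1, 8, 27, 64, 125, 216}

{1, 8, 27, 64, 125, 216}


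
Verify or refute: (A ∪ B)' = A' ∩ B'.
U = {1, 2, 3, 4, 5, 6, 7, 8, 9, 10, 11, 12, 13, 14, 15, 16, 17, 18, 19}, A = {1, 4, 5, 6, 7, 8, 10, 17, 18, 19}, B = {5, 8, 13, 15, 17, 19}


LHS: A ∪ B = {1, 4, 5, 6, 7, 8, 10, 13, 15, 17, 18, 19}
(A ∪ B)' = U \ (A ∪ B) = {2, 3, 9, 11, 12, 14, 16}
A' = {2, 3, 9, 11, 12, 13, 14, 15, 16}, B' = {1, 2, 3, 4, 6, 7, 9, 10, 11, 12, 14, 16, 18}
Claimed RHS: A' ∩ B' = {2, 3, 9, 11, 12, 14, 16}
Identity is VALID: LHS = RHS = {2, 3, 9, 11, 12, 14, 16} ✓

Identity is valid. (A ∪ B)' = A' ∩ B' = {2, 3, 9, 11, 12, 14, 16}


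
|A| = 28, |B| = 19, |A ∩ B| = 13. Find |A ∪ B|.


|A ∪ B| = |A| + |B| - |A ∩ B|
= 28 + 19 - 13
= 34

|A ∪ B| = 34


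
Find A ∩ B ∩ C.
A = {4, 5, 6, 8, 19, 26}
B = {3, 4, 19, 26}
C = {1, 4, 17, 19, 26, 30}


A ∩ B = {4, 19, 26}
(A ∩ B) ∩ C = {4, 19, 26}

A ∩ B ∩ C = {4, 19, 26}


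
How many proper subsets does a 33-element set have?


Total subsets = 2^n = 2^33 = 8589934592
Proper subsets exclude the set itself: 2^n - 1
= 8589934592 - 1
= 8589934591

Number of proper subsets = 8589934591


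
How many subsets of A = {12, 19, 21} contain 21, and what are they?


A subset of A contains 21 iff the remaining 2 elements form any subset of A \ {21}.
Count: 2^(n-1) = 2^2 = 4
Subsets containing 21: {21}, {12, 21}, {19, 21}, {12, 19, 21}

Subsets containing 21 (4 total): {21}, {12, 21}, {19, 21}, {12, 19, 21}


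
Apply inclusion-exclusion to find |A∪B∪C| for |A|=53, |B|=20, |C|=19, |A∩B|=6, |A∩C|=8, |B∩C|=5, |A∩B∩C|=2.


|A∪B∪C| = |A|+|B|+|C| - |A∩B|-|A∩C|-|B∩C| + |A∩B∩C|
= 53+20+19 - 6-8-5 + 2
= 92 - 19 + 2
= 75

|A ∪ B ∪ C| = 75


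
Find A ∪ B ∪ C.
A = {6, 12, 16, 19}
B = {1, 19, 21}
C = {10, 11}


A ∪ B = {1, 6, 12, 16, 19, 21}
(A ∪ B) ∪ C = {1, 6, 10, 11, 12, 16, 19, 21}

A ∪ B ∪ C = {1, 6, 10, 11, 12, 16, 19, 21}


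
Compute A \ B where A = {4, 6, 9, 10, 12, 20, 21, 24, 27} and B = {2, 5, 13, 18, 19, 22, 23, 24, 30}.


A \ B = elements in A but not in B
A = {4, 6, 9, 10, 12, 20, 21, 24, 27}
B = {2, 5, 13, 18, 19, 22, 23, 24, 30}
Remove from A any elements in B
A \ B = {4, 6, 9, 10, 12, 20, 21, 27}

A \ B = {4, 6, 9, 10, 12, 20, 21, 27}


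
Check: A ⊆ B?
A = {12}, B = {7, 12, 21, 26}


A ⊆ B means every element of A is in B.
All elements of A are in B.
So A ⊆ B.

Yes, A ⊆ B


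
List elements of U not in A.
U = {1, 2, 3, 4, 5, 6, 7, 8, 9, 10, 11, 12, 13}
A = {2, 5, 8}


Aᶜ = U \ A = elements in U but not in A
U = {1, 2, 3, 4, 5, 6, 7, 8, 9, 10, 11, 12, 13}
A = {2, 5, 8}
Aᶜ = {1, 3, 4, 6, 7, 9, 10, 11, 12, 13}

Aᶜ = {1, 3, 4, 6, 7, 9, 10, 11, 12, 13}


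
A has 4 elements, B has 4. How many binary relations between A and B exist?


A relation from A to B is any subset of A × B.
|A × B| = 4 × 4 = 16
# relations = 2^|A × B| = 2^16 = 65536

Number of relations = 65536


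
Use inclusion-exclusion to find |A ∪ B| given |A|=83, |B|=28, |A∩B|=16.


|A ∪ B| = |A| + |B| - |A ∩ B|
= 83 + 28 - 16
= 95

|A ∪ B| = 95


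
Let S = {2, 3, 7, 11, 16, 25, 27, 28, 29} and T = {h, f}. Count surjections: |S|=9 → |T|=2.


n = |S| = 9, k = |T| = 2. Surjections via inclusion-exclusion:
S(n,k) = Σ(-1)^i × C(k,i) × (k-i)^n, i=0 to k
i=0: (-1)^0×C(2,0)×2^9 = 512
i=1: (-1)^1×C(2,1)×1^9 = -2
i=2: (-1)^2×C(2,2)×0^9 = 0
Total = 510

Number of surjections = 510


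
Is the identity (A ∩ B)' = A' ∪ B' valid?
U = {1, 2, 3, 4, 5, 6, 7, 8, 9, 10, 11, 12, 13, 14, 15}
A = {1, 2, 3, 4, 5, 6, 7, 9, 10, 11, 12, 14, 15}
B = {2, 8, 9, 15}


LHS: A ∩ B = {2, 9, 15}
(A ∩ B)' = U \ (A ∩ B) = {1, 3, 4, 5, 6, 7, 8, 10, 11, 12, 13, 14}
A' = {8, 13}, B' = {1, 3, 4, 5, 6, 7, 10, 11, 12, 13, 14}
Claimed RHS: A' ∪ B' = {1, 3, 4, 5, 6, 7, 8, 10, 11, 12, 13, 14}
Identity is VALID: LHS = RHS = {1, 3, 4, 5, 6, 7, 8, 10, 11, 12, 13, 14} ✓

Identity is valid. (A ∩ B)' = A' ∪ B' = {1, 3, 4, 5, 6, 7, 8, 10, 11, 12, 13, 14}


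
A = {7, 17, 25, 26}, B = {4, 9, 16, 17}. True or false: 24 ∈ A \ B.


A = {7, 17, 25, 26}, B = {4, 9, 16, 17}
A \ B = elements in A but not in B
A \ B = {7, 25, 26}
Checking if 24 ∈ A \ B
24 is not in A \ B → False

24 ∉ A \ B


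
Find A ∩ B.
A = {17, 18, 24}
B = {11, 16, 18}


A ∩ B = elements in both A and B
A = {17, 18, 24}
B = {11, 16, 18}
A ∩ B = {18}

A ∩ B = {18}


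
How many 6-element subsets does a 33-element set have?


C(n,k) = n! / (k!(n-k)!)
C(33,6) = 33! / (6!27!)
= 1107568

C(33,6) = 1107568


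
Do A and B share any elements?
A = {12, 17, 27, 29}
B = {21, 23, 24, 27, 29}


Disjoint means A ∩ B = ∅.
A ∩ B = {27, 29}
A ∩ B ≠ ∅, so A and B are NOT disjoint.

Yes — A and B share the element(s) of A ∩ B = {27, 29}, so they are not disjoint


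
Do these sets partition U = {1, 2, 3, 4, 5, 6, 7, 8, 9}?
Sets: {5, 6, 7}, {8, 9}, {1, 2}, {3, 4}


A partition requires: (1) non-empty parts, (2) pairwise disjoint, (3) union = U
Parts: {5, 6, 7}, {8, 9}, {1, 2}, {3, 4}
Union of parts: {1, 2, 3, 4, 5, 6, 7, 8, 9}
U = {1, 2, 3, 4, 5, 6, 7, 8, 9}
All non-empty? True
Pairwise disjoint? True
Covers U? True

Yes, valid partition


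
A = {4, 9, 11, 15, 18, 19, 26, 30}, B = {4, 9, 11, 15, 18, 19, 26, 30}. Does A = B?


Two sets are equal iff they have exactly the same elements.
A = {4, 9, 11, 15, 18, 19, 26, 30}
B = {4, 9, 11, 15, 18, 19, 26, 30}
Same elements → A = B

Yes, A = B


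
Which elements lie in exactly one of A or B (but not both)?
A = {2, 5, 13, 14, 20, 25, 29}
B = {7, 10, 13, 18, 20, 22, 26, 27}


A △ B = (A \ B) ∪ (B \ A) = elements in exactly one of A or B
A \ B = {2, 5, 14, 25, 29}
B \ A = {7, 10, 18, 22, 26, 27}
A △ B = {2, 5, 7, 10, 14, 18, 22, 25, 26, 27, 29}

A △ B = {2, 5, 7, 10, 14, 18, 22, 25, 26, 27, 29}


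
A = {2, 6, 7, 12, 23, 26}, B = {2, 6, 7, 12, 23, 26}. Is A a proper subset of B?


A ⊂ B requires: A ⊆ B AND A ≠ B.
A ⊆ B? Yes
A = B? Yes
A = B, so A is not a PROPER subset.

No, A is not a proper subset of B


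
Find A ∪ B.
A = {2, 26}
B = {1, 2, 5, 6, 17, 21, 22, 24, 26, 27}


A ∪ B = all elements in A or B (or both)
A = {2, 26}
B = {1, 2, 5, 6, 17, 21, 22, 24, 26, 27}
A ∪ B = {1, 2, 5, 6, 17, 21, 22, 24, 26, 27}

A ∪ B = {1, 2, 5, 6, 17, 21, 22, 24, 26, 27}


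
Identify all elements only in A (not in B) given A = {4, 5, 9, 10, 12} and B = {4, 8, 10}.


A = {4, 5, 9, 10, 12}
B = {4, 8, 10}
Region: only in A (not in B)
Elements: {5, 9, 12}

Elements only in A (not in B): {5, 9, 12}


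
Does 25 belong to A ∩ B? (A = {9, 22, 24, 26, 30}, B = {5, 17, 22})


A = {9, 22, 24, 26, 30}, B = {5, 17, 22}
A ∩ B = elements in both A and B
A ∩ B = {22}
Checking if 25 ∈ A ∩ B
25 is not in A ∩ B → False

25 ∉ A ∩ B


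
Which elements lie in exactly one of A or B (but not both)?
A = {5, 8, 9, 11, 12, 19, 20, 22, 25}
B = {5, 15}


A △ B = (A \ B) ∪ (B \ A) = elements in exactly one of A or B
A \ B = {8, 9, 11, 12, 19, 20, 22, 25}
B \ A = {15}
A △ B = {8, 9, 11, 12, 15, 19, 20, 22, 25}

A △ B = {8, 9, 11, 12, 15, 19, 20, 22, 25}


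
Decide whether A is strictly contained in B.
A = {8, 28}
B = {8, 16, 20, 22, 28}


A ⊂ B requires: A ⊆ B AND A ≠ B.
A ⊆ B? Yes
A = B? No
A ⊂ B: Yes (A is a proper subset of B)

Yes, A ⊂ B


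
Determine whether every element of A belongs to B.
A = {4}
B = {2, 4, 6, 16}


A ⊆ B means every element of A is in B.
All elements of A are in B.
So A ⊆ B.

Yes, A ⊆ B


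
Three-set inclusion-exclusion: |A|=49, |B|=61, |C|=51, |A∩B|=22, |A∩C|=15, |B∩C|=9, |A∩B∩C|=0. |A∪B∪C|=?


|A∪B∪C| = |A|+|B|+|C| - |A∩B|-|A∩C|-|B∩C| + |A∩B∩C|
= 49+61+51 - 22-15-9 + 0
= 161 - 46 + 0
= 115

|A ∪ B ∪ C| = 115


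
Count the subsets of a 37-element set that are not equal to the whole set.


Total subsets = 2^n = 2^37 = 137438953472
Proper subsets exclude the set itself: 2^n - 1
= 137438953472 - 1
= 137438953471

Number of proper subsets = 137438953471


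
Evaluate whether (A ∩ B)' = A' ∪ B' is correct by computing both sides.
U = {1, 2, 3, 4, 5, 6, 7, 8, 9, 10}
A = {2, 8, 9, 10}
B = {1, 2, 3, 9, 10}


LHS: A ∩ B = {2, 9, 10}
(A ∩ B)' = U \ (A ∩ B) = {1, 3, 4, 5, 6, 7, 8}
A' = {1, 3, 4, 5, 6, 7}, B' = {4, 5, 6, 7, 8}
Claimed RHS: A' ∪ B' = {1, 3, 4, 5, 6, 7, 8}
Identity is VALID: LHS = RHS = {1, 3, 4, 5, 6, 7, 8} ✓

Identity is valid. (A ∩ B)' = A' ∪ B' = {1, 3, 4, 5, 6, 7, 8}


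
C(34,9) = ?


C(n,k) = n! / (k!(n-k)!)
C(34,9) = 34! / (9!25!)
= 52451256

C(34,9) = 52451256


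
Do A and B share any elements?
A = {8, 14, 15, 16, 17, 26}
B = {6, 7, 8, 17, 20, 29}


Disjoint means A ∩ B = ∅.
A ∩ B = {8, 17}
A ∩ B ≠ ∅, so A and B are NOT disjoint.

Yes — A and B share the element(s) of A ∩ B = {8, 17}, so they are not disjoint


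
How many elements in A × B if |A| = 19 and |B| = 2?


|A × B| = |A| × |B|
= 19 × 2
= 38

|A × B| = 38


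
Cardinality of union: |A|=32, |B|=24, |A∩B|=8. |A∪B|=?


|A ∪ B| = |A| + |B| - |A ∩ B|
= 32 + 24 - 8
= 48

|A ∪ B| = 48


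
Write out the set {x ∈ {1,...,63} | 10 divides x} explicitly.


Checking each candidate:
Condition: multiples of 10 in {1,...,63}
Result = {10, 20, 30, 40, 50, 60}

{10, 20, 30, 40, 50, 60}


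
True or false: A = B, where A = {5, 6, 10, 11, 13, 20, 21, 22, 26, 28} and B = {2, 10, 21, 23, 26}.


Two sets are equal iff they have exactly the same elements.
A = {5, 6, 10, 11, 13, 20, 21, 22, 26, 28}
B = {2, 10, 21, 23, 26}
Differences: {2, 5, 6, 11, 13, 20, 22, 23, 28}
A ≠ B

No, A ≠ B


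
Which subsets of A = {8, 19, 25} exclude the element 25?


A subset of A that omits 25 is a subset of A \ {25}, so there are 2^(n-1) = 2^2 = 4 of them.
Subsets excluding 25: ∅, {8}, {19}, {8, 19}

Subsets excluding 25 (4 total): ∅, {8}, {19}, {8, 19}


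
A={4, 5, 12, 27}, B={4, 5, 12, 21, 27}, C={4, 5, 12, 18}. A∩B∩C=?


A ∩ B = {4, 5, 12, 27}
(A ∩ B) ∩ C = {4, 5, 12}

A ∩ B ∩ C = {4, 5, 12}


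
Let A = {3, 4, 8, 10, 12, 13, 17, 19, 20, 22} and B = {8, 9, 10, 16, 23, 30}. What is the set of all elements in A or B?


A ∪ B = all elements in A or B (or both)
A = {3, 4, 8, 10, 12, 13, 17, 19, 20, 22}
B = {8, 9, 10, 16, 23, 30}
A ∪ B = {3, 4, 8, 9, 10, 12, 13, 16, 17, 19, 20, 22, 23, 30}

A ∪ B = {3, 4, 8, 9, 10, 12, 13, 16, 17, 19, 20, 22, 23, 30}


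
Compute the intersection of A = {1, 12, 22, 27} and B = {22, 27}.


A ∩ B = elements in both A and B
A = {1, 12, 22, 27}
B = {22, 27}
A ∩ B = {22, 27}

A ∩ B = {22, 27}


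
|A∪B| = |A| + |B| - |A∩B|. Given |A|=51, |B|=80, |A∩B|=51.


|A ∪ B| = |A| + |B| - |A ∩ B|
= 51 + 80 - 51
= 80

|A ∪ B| = 80


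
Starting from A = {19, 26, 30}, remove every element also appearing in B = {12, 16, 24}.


A \ B = elements in A but not in B
A = {19, 26, 30}
B = {12, 16, 24}
Remove from A any elements in B
A \ B = {19, 26, 30}

A \ B = {19, 26, 30}


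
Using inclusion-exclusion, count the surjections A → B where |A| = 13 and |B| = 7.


n = |A| = 13, k = |B| = 7. Surjections via inclusion-exclusion:
S(n,k) = Σ(-1)^i × C(k,i) × (k-i)^n, i=0 to k
i=0: (-1)^0×C(7,0)×7^13 = 96889010407
i=1: (-1)^1×C(7,1)×6^13 = -91424858112
i=2: (-1)^2×C(7,2)×5^13 = 25634765625
i=3: (-1)^3×C(7,3)×4^13 = -2348810240
i=4: (-1)^4×C(7,4)×3^13 = 55801305
i=5: (-1)^5×C(7,5)×2^13 = -172032
i=6: (-1)^6×C(7,6)×1^13 = 7
i=7: (-1)^7×C(7,7)×0^13 = 0
Total = 28805736960

Number of surjections = 28805736960


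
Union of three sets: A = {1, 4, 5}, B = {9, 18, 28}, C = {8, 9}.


A ∪ B = {1, 4, 5, 9, 18, 28}
(A ∪ B) ∪ C = {1, 4, 5, 8, 9, 18, 28}

A ∪ B ∪ C = {1, 4, 5, 8, 9, 18, 28}


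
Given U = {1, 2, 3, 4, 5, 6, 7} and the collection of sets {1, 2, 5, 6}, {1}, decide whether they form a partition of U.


A partition requires: (1) non-empty parts, (2) pairwise disjoint, (3) union = U
Parts: {1, 2, 5, 6}, {1}
Union of parts: {1, 2, 5, 6}
U = {1, 2, 3, 4, 5, 6, 7}
All non-empty? True
Pairwise disjoint? False
Covers U? False

No, not a valid partition


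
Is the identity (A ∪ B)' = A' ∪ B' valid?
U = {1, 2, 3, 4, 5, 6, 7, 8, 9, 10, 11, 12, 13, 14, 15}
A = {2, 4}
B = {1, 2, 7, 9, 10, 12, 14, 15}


LHS: A ∪ B = {1, 2, 4, 7, 9, 10, 12, 14, 15}
(A ∪ B)' = U \ (A ∪ B) = {3, 5, 6, 8, 11, 13}
A' = {1, 3, 5, 6, 7, 8, 9, 10, 11, 12, 13, 14, 15}, B' = {3, 4, 5, 6, 8, 11, 13}
Claimed RHS: A' ∪ B' = {1, 3, 4, 5, 6, 7, 8, 9, 10, 11, 12, 13, 14, 15}
Identity is INVALID: LHS = {3, 5, 6, 8, 11, 13} but the RHS claimed here equals {1, 3, 4, 5, 6, 7, 8, 9, 10, 11, 12, 13, 14, 15}. The correct form is (A ∪ B)' = A' ∩ B'.

Identity is invalid: (A ∪ B)' = {3, 5, 6, 8, 11, 13} but A' ∪ B' = {1, 3, 4, 5, 6, 7, 8, 9, 10, 11, 12, 13, 14, 15}. The correct De Morgan law is (A ∪ B)' = A' ∩ B'.


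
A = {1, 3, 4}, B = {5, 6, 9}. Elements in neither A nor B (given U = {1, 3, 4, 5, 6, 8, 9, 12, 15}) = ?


A = {1, 3, 4}
B = {5, 6, 9}
Region: in neither A nor B (given U = {1, 3, 4, 5, 6, 8, 9, 12, 15})
Elements: {8, 12, 15}

Elements in neither A nor B (given U = {1, 3, 4, 5, 6, 8, 9, 12, 15}): {8, 12, 15}


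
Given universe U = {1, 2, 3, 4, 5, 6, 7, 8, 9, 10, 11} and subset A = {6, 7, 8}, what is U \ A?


Aᶜ = U \ A = elements in U but not in A
U = {1, 2, 3, 4, 5, 6, 7, 8, 9, 10, 11}
A = {6, 7, 8}
Aᶜ = {1, 2, 3, 4, 5, 9, 10, 11}

Aᶜ = {1, 2, 3, 4, 5, 9, 10, 11}


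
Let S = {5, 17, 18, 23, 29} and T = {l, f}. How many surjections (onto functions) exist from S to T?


n = |S| = 5, k = |T| = 2. Surjections via inclusion-exclusion:
S(n,k) = Σ(-1)^i × C(k,i) × (k-i)^n, i=0 to k
i=0: (-1)^0×C(2,0)×2^5 = 32
i=1: (-1)^1×C(2,1)×1^5 = -2
i=2: (-1)^2×C(2,2)×0^5 = 0
Total = 30

Number of surjections = 30


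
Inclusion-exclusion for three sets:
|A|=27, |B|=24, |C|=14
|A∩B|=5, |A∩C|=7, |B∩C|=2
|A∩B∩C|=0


|A∪B∪C| = |A|+|B|+|C| - |A∩B|-|A∩C|-|B∩C| + |A∩B∩C|
= 27+24+14 - 5-7-2 + 0
= 65 - 14 + 0
= 51

|A ∪ B ∪ C| = 51


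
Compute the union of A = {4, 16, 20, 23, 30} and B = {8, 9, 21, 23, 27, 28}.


A ∪ B = all elements in A or B (or both)
A = {4, 16, 20, 23, 30}
B = {8, 9, 21, 23, 27, 28}
A ∪ B = {4, 8, 9, 16, 20, 21, 23, 27, 28, 30}

A ∪ B = {4, 8, 9, 16, 20, 21, 23, 27, 28, 30}


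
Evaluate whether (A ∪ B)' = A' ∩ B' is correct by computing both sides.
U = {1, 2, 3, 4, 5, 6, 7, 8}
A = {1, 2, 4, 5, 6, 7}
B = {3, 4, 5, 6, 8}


LHS: A ∪ B = {1, 2, 3, 4, 5, 6, 7, 8}
(A ∪ B)' = U \ (A ∪ B) = ∅
A' = {3, 8}, B' = {1, 2, 7}
Claimed RHS: A' ∩ B' = ∅
Identity is VALID: LHS = RHS = ∅ ✓

Identity is valid. (A ∪ B)' = A' ∩ B' = ∅


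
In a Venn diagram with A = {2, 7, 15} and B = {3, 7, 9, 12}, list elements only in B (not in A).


A = {2, 7, 15}
B = {3, 7, 9, 12}
Region: only in B (not in A)
Elements: {3, 9, 12}

Elements only in B (not in A): {3, 9, 12}


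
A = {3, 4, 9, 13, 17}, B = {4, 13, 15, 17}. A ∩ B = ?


A ∩ B = elements in both A and B
A = {3, 4, 9, 13, 17}
B = {4, 13, 15, 17}
A ∩ B = {4, 13, 17}

A ∩ B = {4, 13, 17}


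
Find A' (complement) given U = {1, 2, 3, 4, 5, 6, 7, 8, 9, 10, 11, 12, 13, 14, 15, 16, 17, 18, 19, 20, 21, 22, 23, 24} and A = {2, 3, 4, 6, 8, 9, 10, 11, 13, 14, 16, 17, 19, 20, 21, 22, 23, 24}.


Aᶜ = U \ A = elements in U but not in A
U = {1, 2, 3, 4, 5, 6, 7, 8, 9, 10, 11, 12, 13, 14, 15, 16, 17, 18, 19, 20, 21, 22, 23, 24}
A = {2, 3, 4, 6, 8, 9, 10, 11, 13, 14, 16, 17, 19, 20, 21, 22, 23, 24}
Aᶜ = {1, 5, 7, 12, 15, 18}

Aᶜ = {1, 5, 7, 12, 15, 18}


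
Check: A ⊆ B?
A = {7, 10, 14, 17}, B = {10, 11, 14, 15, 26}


A ⊆ B means every element of A is in B.
Elements in A not in B: {7, 17}
So A ⊄ B.

No, A ⊄ B


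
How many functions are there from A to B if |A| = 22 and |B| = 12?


Each of |A| = 22 inputs maps to any of |B| = 12 outputs.
# functions = |B|^|A| = 12^22
= 552061438912436417593344

Number of functions = 552061438912436417593344


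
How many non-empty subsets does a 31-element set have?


Total subsets = 2^n = 2^31 = 2147483648
Non-empty subsets exclude the empty set: 2^n - 1
= 2147483648 - 1
= 2147483647

Number of non-empty subsets = 2147483647


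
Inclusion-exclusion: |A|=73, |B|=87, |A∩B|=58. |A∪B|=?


|A ∪ B| = |A| + |B| - |A ∩ B|
= 73 + 87 - 58
= 102

|A ∪ B| = 102


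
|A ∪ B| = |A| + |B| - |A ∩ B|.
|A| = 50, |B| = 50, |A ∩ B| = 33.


|A ∪ B| = |A| + |B| - |A ∩ B|
= 50 + 50 - 33
= 67

|A ∪ B| = 67


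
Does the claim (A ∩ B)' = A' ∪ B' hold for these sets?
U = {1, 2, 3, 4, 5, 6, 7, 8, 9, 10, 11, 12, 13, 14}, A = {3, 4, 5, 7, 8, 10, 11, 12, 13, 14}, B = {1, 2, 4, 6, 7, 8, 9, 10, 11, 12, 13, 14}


LHS: A ∩ B = {4, 7, 8, 10, 11, 12, 13, 14}
(A ∩ B)' = U \ (A ∩ B) = {1, 2, 3, 5, 6, 9}
A' = {1, 2, 6, 9}, B' = {3, 5}
Claimed RHS: A' ∪ B' = {1, 2, 3, 5, 6, 9}
Identity is VALID: LHS = RHS = {1, 2, 3, 5, 6, 9} ✓

Identity is valid. (A ∩ B)' = A' ∪ B' = {1, 2, 3, 5, 6, 9}


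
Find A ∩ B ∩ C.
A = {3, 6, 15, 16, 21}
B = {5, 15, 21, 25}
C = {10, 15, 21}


A ∩ B = {15, 21}
(A ∩ B) ∩ C = {15, 21}

A ∩ B ∩ C = {15, 21}


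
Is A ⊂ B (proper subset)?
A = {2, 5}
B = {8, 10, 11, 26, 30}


A ⊂ B requires: A ⊆ B AND A ≠ B.
A ⊆ B? No
A ⊄ B, so A is not a proper subset.

No, A is not a proper subset of B


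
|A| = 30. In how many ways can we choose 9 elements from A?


C(n,k) = n! / (k!(n-k)!)
C(30,9) = 30! / (9!21!)
= 14307150

C(30,9) = 14307150


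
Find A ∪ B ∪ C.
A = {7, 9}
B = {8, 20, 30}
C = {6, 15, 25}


A ∪ B = {7, 8, 9, 20, 30}
(A ∪ B) ∪ C = {6, 7, 8, 9, 15, 20, 25, 30}

A ∪ B ∪ C = {6, 7, 8, 9, 15, 20, 25, 30}


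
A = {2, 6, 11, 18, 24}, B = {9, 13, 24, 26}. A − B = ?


A \ B = elements in A but not in B
A = {2, 6, 11, 18, 24}
B = {9, 13, 24, 26}
Remove from A any elements in B
A \ B = {2, 6, 11, 18}

A \ B = {2, 6, 11, 18}


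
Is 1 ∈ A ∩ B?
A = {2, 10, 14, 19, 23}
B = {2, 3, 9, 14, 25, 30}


A = {2, 10, 14, 19, 23}, B = {2, 3, 9, 14, 25, 30}
A ∩ B = elements in both A and B
A ∩ B = {2, 14}
Checking if 1 ∈ A ∩ B
1 is not in A ∩ B → False

1 ∉ A ∩ B


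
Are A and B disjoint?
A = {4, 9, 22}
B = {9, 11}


Disjoint means A ∩ B = ∅.
A ∩ B = {9}
A ∩ B ≠ ∅, so A and B are NOT disjoint.

No, A and B are not disjoint (A ∩ B = {9})


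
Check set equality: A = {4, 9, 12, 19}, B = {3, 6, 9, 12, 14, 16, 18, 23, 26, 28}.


Two sets are equal iff they have exactly the same elements.
A = {4, 9, 12, 19}
B = {3, 6, 9, 12, 14, 16, 18, 23, 26, 28}
Differences: {3, 4, 6, 14, 16, 18, 19, 23, 26, 28}
A ≠ B

No, A ≠ B


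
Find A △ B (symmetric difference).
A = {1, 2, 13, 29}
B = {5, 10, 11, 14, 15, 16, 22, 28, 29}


A △ B = (A \ B) ∪ (B \ A) = elements in exactly one of A or B
A \ B = {1, 2, 13}
B \ A = {5, 10, 11, 14, 15, 16, 22, 28}
A △ B = {1, 2, 5, 10, 11, 13, 14, 15, 16, 22, 28}

A △ B = {1, 2, 5, 10, 11, 13, 14, 15, 16, 22, 28}


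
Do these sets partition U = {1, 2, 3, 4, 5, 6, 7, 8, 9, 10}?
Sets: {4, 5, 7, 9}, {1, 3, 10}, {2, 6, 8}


A partition requires: (1) non-empty parts, (2) pairwise disjoint, (3) union = U
Parts: {4, 5, 7, 9}, {1, 3, 10}, {2, 6, 8}
Union of parts: {1, 2, 3, 4, 5, 6, 7, 8, 9, 10}
U = {1, 2, 3, 4, 5, 6, 7, 8, 9, 10}
All non-empty? True
Pairwise disjoint? True
Covers U? True

Yes, valid partition


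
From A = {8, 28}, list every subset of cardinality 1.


|A| = 2, so A has C(2,1) = 2 subsets of size 1.
Enumerate by choosing 1 elements from A at a time:
{8}, {28}

1-element subsets (2 total): {8}, {28}


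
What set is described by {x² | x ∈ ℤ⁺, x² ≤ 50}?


Checking each candidate:
Condition: positive perfect squares ≤ 50
Result = {1, 4, 9, 16, 25, 36, 49}

{1, 4, 9, 16, 25, 36, 49}


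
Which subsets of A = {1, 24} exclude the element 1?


A subset of A that omits 1 is a subset of A \ {1}, so there are 2^(n-1) = 2^1 = 2 of them.
Subsets excluding 1: ∅, {24}

Subsets excluding 1 (2 total): ∅, {24}


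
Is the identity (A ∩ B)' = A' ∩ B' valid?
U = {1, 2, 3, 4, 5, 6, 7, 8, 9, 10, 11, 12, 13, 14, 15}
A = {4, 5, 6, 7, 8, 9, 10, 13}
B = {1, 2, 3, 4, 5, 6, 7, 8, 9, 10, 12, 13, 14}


LHS: A ∩ B = {4, 5, 6, 7, 8, 9, 10, 13}
(A ∩ B)' = U \ (A ∩ B) = {1, 2, 3, 11, 12, 14, 15}
A' = {1, 2, 3, 11, 12, 14, 15}, B' = {11, 15}
Claimed RHS: A' ∩ B' = {11, 15}
Identity is INVALID: LHS = {1, 2, 3, 11, 12, 14, 15} but the RHS claimed here equals {11, 15}. The correct form is (A ∩ B)' = A' ∪ B'.

Identity is invalid: (A ∩ B)' = {1, 2, 3, 11, 12, 14, 15} but A' ∩ B' = {11, 15}. The correct De Morgan law is (A ∩ B)' = A' ∪ B'.
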